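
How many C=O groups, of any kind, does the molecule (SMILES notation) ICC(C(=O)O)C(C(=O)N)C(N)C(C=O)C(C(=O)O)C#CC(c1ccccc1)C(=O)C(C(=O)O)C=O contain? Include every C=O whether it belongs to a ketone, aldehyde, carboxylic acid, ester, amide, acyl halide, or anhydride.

7

CH(COOH): carboxylic acid, 1 C=O (running total 1).
CH(CONH2): amide, 1 C=O (running total 2).
CH(CHO): aldehyde, 1 C=O (running total 3).
CH(COOH): carboxylic acid, 1 C=O (running total 4).
CO: ketone, 1 C=O (running total 5).
CH(COOH): carboxylic acid, 1 C=O (running total 6).
CHO: aldehyde, 1 C=O (running total 7).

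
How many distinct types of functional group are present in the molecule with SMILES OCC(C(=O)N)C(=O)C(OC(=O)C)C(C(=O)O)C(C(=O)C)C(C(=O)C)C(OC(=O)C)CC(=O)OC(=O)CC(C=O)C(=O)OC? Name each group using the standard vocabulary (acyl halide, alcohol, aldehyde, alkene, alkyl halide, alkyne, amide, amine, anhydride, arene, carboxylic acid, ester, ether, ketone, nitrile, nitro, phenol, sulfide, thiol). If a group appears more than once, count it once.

HO– on an sp³ carbon → alcohol.
pendant –CONH2: carbonyl C bonded to C and N → amide.
–C(=O)– with carbon on both sides → ketone.
pendant –OC(=O)CH3: an acyloxy group → ester.
pendant –COOH: carbonyl C bonded to C and –OH → carboxylic acid.
pendant –COCH3: carbonyl C bonded to two carbons → ketone.
pendant –COCH3: carbonyl C bonded to two carbons → ketone.
pendant –OC(=O)CH3: an acyloxy group → ester.
two acyl groups sharing one oxygen, –C(=O)–O–C(=O)– → anhydride.
pendant –CHO: carbonyl C bonded to C and H → aldehyde.
–C(=O)OCH3: carbonyl C bonded to C and to –OCH3 → ester (not ketone + ether).
Distinct types present: alcohol, aldehyde, amide, anhydride, carboxylic acid, ester, ketone.

7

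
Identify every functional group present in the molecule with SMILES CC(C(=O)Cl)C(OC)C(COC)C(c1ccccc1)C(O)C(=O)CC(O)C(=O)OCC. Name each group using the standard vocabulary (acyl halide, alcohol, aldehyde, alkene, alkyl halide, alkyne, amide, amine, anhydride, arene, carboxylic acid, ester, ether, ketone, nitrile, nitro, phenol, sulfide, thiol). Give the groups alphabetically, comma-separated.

pendant –C(=O)X: carbonyl C bonded to C and halogen → acyl halide.
pendant –OCH3: C–O–C with sp³ C, no adjacent C=O → ether.
pendant –CH2OCH3: C–O–C linkage → ether.
pendant –C6H5: benzene ring → arene.
–OH on an sp³ carbon → alcohol (secondary).
–C(=O)– with carbon on both sides → ketone.
–OH on an sp³ carbon → alcohol (secondary).
–C(=O)OCH2CH3: carbonyl C bonded to C and to –OEt → ester.

acyl halide, alcohol, arene, ester, ether, ketone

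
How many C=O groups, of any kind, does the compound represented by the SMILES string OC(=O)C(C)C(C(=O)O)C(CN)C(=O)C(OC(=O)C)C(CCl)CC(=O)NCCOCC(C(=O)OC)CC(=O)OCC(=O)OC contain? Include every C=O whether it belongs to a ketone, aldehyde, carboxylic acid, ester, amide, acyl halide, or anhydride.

8

HOOC: carboxylic acid, 1 C=O (running total 1).
CH(COOH): carboxylic acid, 1 C=O (running total 2).
CO: ketone, 1 C=O (running total 3).
CH(OCOCH3): ester, 1 C=O (running total 4).
CH2CONHCH2: amide, 1 C=O (running total 5).
CH(COOCH3): ester, 1 C=O (running total 6).
CH2COOCH2: ester, 1 C=O (running total 7).
COOCH3: ester, 1 C=O (running total 8).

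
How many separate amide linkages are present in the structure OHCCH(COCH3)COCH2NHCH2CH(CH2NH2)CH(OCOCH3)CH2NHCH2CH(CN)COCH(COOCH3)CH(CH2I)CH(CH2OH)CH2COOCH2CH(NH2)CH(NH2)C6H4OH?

0

terminal –CHO: carbonyl C bonded to H and C → aldehyde.
pendant –COCH3: carbonyl C bonded to two carbons → ketone.
–C(=O)– with carbon on both sides → ketone.
C–N–C with sp³ carbons and no adjacent C=O → amine (secondary).
pendant –CH2NH2: N on sp³ C, no adjacent C=O → amine.
pendant –OC(=O)CH3: an acyloxy group → ester.
C–N–C with sp³ carbons and no adjacent C=O → amine (secondary).
pendant –C≡N: nitrile.
–C(=O)– with carbon on both sides → ketone.
pendant –COOCH3: carbonyl C bonded to C and –OCH3 → ester.
pendant –CH2X: halogen on sp³ carbon → alkyl halide.
pendant –CH2OH on an sp³ backbone C → alcohol.
–C(=O)–O–C with C on the carbonyl side → ester.
–NH2 on an sp³ carbon with no adjacent C=O → amine.
–NH2 on an sp³ carbon with no adjacent C=O → amine.
–OH attached directly to an aromatic ring → phenol (not alcohol); the ring itself is an arene.
No segment is a amide: CH2NHCH2 is amine, not amide; CH(CH2NH2) is amine, not amide; CH2NHCH2 is amine, not amide. → 0.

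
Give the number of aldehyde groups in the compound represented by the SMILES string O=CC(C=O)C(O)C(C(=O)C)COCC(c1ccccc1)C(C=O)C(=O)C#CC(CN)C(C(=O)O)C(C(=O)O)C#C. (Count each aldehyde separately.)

3

Taking each segment in turn:
  OHC: terminal –CHO: carbonyl C bonded to H and C → aldehyde.
  CH(CHO): pendant –CHO: carbonyl C bonded to C and H → aldehyde.
  CH(OH): –OH on an sp³ carbon → alcohol (secondary).
  CH(COCH3): pendant –COCH3: carbonyl C bonded to two carbons → ketone.
  CH2OCH2: C–O–C with sp³ carbons on both sides and no adjacent C=O → ether.
  CH(C6H5): pendant –C6H5: benzene ring → arene.
  CH(CHO): pendant –CHO: carbonyl C bonded to C and H → aldehyde.
  CO: –C(=O)– with carbon on both sides → ketone.
  C≡C: C≡C triple bond → alkyne.
  CH(CH2NH2): pendant –CH2NH2: N on sp³ C, no adjacent C=O → amine.
  CH(COOH): pendant –COOH: carbonyl C bonded to C and –OH → carboxylic acid.
  CH(COOH): pendant –COOH: carbonyl C bonded to C and –OH → carboxylic acid.
  C≡CH: C≡C triple bond → alkyne.
Aldehyde appears at: OHC, CH(CHO), CH(CHO) → 3.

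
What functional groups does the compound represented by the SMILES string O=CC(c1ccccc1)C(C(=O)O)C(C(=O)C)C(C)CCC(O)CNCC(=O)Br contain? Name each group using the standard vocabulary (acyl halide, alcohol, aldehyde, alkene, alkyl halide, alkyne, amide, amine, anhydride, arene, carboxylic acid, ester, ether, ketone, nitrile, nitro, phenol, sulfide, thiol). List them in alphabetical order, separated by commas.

acyl halide, alcohol, aldehyde, amine, arene, carboxylic acid, ketone

Working along the chain:
  OHC: terminal –CHO: carbonyl C bonded to H and C → aldehyde.
  CH(C6H5): pendant –C6H5: benzene ring → arene.
  CH(COOH): pendant –COOH: carbonyl C bonded to C and –OH → carboxylic acid.
  CH(COCH3): pendant –COCH3: carbonyl C bonded to two carbons → ketone.
  CH(OH): –OH on an sp³ carbon → alcohol (secondary).
  CH2NHCH2: C–N–C with sp³ carbons and no adjacent C=O → amine (secondary).
  COBr: –C(=O)Br: carbonyl C bonded to C and to a halogen → acyl halide (not alkyl halide).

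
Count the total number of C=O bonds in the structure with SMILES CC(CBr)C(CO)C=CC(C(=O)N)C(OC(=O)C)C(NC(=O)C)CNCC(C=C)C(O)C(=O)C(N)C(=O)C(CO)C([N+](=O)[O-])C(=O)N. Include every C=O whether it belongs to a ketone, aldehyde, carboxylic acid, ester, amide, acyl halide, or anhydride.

CH(CONH2): amide, 1 C=O (running total 1).
CH(OCOCH3): ester, 1 C=O (running total 2).
CH(NHCOCH3): amide, 1 C=O (running total 3).
CO: ketone, 1 C=O (running total 4).
CO: ketone, 1 C=O (running total 5).
CONH2: amide, 1 C=O (running total 6).

6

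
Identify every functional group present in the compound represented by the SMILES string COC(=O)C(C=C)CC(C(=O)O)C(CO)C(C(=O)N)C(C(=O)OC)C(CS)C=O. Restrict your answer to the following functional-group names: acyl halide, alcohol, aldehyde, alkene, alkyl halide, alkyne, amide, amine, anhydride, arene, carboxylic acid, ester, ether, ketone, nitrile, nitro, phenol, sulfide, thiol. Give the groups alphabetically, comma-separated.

Reading the structure from left to right:
  CH3OOC: CH3O–C(=O)–: carbonyl C bonded to C and to –OCH3 → ester (not ketone + ether).
  CH(CH=CH2): pendant –CH=CH2: C=C double bond → alkene.
  CH(COOH): pendant –COOH: carbonyl C bonded to C and –OH → carboxylic acid.
  CH(CH2OH): pendant –CH2OH on an sp³ backbone C → alcohol.
  CH(CONH2): pendant –CONH2: carbonyl C bonded to C and N → amide.
  CH(COOCH3): pendant –COOCH3: carbonyl C bonded to C and –OCH3 → ester.
  CH(CH2SH): pendant –CH2SH → thiol.
  CHO: terminal –CHO: carbonyl C bonded to H and C → aldehyde.

alcohol, aldehyde, alkene, amide, carboxylic acid, ester, thiol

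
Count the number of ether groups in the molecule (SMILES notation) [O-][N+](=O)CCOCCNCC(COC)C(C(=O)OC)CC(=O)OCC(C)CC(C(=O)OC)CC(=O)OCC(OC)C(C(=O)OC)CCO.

3

Reading the structure from left to right:
  O2NCH2: –NO2 on carbon → nitro group.
  CH2OCH2: C–O–C with sp³ carbons on both sides and no adjacent C=O → ether.
  CH2NHCH2: C–N–C with sp³ carbons and no adjacent C=O → amine (secondary).
  CH(CH2OCH3): pendant –CH2OCH3: C–O–C linkage → ether.
  CH(COOCH3): pendant –COOCH3: carbonyl C bonded to C and –OCH3 → ester.
  CH2COOCH2: –C(=O)–O–C with C on the carbonyl side → ester.
  CH(COOCH3): pendant –COOCH3: carbonyl C bonded to C and –OCH3 → ester.
  CH2COOCH2: –C(=O)–O–C with C on the carbonyl side → ester.
  CH(OCH3): pendant –OCH3: C–O–C with sp³ C, no adjacent C=O → ether.
  CH(COOCH3): pendant –COOCH3: carbonyl C bonded to C and –OCH3 → ester.
  CH2OH: –OH on an sp³ carbon → alcohol.
Ether appears at: CH2OCH2, CH(CH2OCH3), CH(OCH3) → 3.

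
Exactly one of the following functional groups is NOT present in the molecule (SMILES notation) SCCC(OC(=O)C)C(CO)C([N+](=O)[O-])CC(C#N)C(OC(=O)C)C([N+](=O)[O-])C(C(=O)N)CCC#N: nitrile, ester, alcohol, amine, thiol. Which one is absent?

amine

ester: present (CH(OCOCH3) — pendant –OC(=O)CH3: an acyloxy group → ester).
nitrile: present (CH(CN) — pendant –C≡N: nitrile).
thiol: present (HSCH2 — –SH on an sp³ carbon → thiol).
alcohol: present (CH(CH2OH) — pendant –CH2OH on an sp³ backbone C → alcohol).
amine: absent. In CH(CONH2), the nitrogen is bonded directly to a carbonyl carbon, making it part of an amide, not a free amine.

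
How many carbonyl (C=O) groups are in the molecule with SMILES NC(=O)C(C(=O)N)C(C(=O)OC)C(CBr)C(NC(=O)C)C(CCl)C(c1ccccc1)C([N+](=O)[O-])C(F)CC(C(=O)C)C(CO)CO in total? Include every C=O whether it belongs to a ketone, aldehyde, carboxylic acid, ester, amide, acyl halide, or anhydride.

H2NCO: amide, 1 C=O (running total 1).
CH(CONH2): amide, 1 C=O (running total 2).
CH(COOCH3): ester, 1 C=O (running total 3).
CH(NHCOCH3): amide, 1 C=O (running total 4).
CH(COCH3): ketone, 1 C=O (running total 5).

5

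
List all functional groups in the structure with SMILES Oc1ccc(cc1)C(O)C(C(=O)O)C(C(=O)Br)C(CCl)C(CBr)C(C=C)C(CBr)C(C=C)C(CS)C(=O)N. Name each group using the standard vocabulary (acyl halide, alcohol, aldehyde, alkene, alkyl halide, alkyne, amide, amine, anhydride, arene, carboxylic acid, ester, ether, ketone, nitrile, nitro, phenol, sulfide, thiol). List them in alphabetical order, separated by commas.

Working along the chain:
  HOC6H4: –OH attached directly to an aromatic ring → phenol (not alcohol); the ring itself is an arene.
  CH(OH): –OH on an sp³ carbon → alcohol (secondary).
  CH(COOH): pendant –COOH: carbonyl C bonded to C and –OH → carboxylic acid.
  CH(COBr): pendant –C(=O)X: carbonyl C bonded to C and halogen → acyl halide.
  CH(CH2Cl): pendant –CH2X: halogen on sp³ carbon → alkyl halide.
  CH(CH2Br): pendant –CH2X: halogen on sp³ carbon → alkyl halide.
  CH(CH=CH2): pendant –CH=CH2: C=C double bond → alkene.
  CH(CH2Br): pendant –CH2X: halogen on sp³ carbon → alkyl halide.
  CH(CH=CH2): pendant –CH=CH2: C=C double bond → alkene.
  CH(CH2SH): pendant –CH2SH → thiol.
  CONH2: –C(=O)NH2: carbonyl C bonded to C and to N → amide (the N is not a separate amine).

acyl halide, alcohol, alkene, alkyl halide, amide, arene, carboxylic acid, phenol, thiol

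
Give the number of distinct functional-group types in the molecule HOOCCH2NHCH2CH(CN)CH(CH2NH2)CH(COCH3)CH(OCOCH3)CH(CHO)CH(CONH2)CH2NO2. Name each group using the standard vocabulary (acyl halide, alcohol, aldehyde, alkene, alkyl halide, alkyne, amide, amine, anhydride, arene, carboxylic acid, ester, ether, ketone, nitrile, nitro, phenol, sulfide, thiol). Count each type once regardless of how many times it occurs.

8

Working along the chain:
  HOOC: –COOH: carbonyl C bonded to –OH and C → carboxylic acid (the –OH is not a separate alcohol).
  CH2NHCH2: C–N–C with sp³ carbons and no adjacent C=O → amine (secondary).
  CH(CN): pendant –C≡N: nitrile.
  CH(CH2NH2): pendant –CH2NH2: N on sp³ C, no adjacent C=O → amine.
  CH(COCH3): pendant –COCH3: carbonyl C bonded to two carbons → ketone.
  CH(OCOCH3): pendant –OC(=O)CH3: an acyloxy group → ester.
  CH(CHO): pendant –CHO: carbonyl C bonded to C and H → aldehyde.
  CH(CONH2): pendant –CONH2: carbonyl C bonded to C and N → amide.
  CH2NO2: –NO2 on carbon → nitro group.
Distinct types present: aldehyde, amide, amine, carboxylic acid, ester, ketone, nitrile, nitro.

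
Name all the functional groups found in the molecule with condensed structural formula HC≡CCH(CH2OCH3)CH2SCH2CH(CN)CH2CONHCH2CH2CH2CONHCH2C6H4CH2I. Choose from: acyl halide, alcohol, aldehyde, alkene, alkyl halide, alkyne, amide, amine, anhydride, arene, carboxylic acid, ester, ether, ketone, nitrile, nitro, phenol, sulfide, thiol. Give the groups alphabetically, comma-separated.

Working along the chain:
  HC≡C: C≡C triple bond → alkyne.
  CH(CH2OCH3): pendant –CH2OCH3: C–O–C linkage → ether.
  CH2SCH2: C–S–C linkage → sulfide (thioether).
  CH(CN): pendant –C≡N: nitrile.
  CH2CONHCH2: –C(=O)–N– linkage → amide (the N is not an amine).
  CH2CONHCH2: –C(=O)–N– linkage → amide (the N is not an amine).
  C6H4: para-disubstituted benzene ring → arene.
  CH2I: halogen on an sp³ carbon → alkyl halide.

alkyl halide, alkyne, amide, arene, ether, nitrile, sulfide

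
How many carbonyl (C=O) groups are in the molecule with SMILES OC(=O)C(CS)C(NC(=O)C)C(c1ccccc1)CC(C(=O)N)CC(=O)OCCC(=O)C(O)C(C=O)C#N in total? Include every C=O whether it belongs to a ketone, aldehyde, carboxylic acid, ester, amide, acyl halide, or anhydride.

HOOC: carboxylic acid, 1 C=O (running total 1).
CH(NHCOCH3): amide, 1 C=O (running total 2).
CH(CONH2): amide, 1 C=O (running total 3).
CH2COOCH2: ester, 1 C=O (running total 4).
CO: ketone, 1 C=O (running total 5).
CH(CHO): aldehyde, 1 C=O (running total 6).

6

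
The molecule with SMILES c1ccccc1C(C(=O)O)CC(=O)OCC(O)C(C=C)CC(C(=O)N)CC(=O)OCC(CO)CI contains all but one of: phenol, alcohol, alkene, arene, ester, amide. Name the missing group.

alkene: present (CH(CH=CH2) — pendant –CH=CH2: C=C double bond → alkene).
ester: present (CH2COOCH2 — –C(=O)–O–C with C on the carbonyl side → ester).
amide: present (CH(CONH2) — pendant –CONH2: carbonyl C bonded to C and N → amide).
alcohol: present (CH(OH) — –OH on an sp³ carbon → alcohol (secondary)).
arene: present (C6H5 — C6H5– phenyl ring → arene).
phenol: absent. In each of CH(OH) and CH(CH2OH), the –OH is on an sp³ carbon, not on an aromatic ring, so it is an alcohol.

phenol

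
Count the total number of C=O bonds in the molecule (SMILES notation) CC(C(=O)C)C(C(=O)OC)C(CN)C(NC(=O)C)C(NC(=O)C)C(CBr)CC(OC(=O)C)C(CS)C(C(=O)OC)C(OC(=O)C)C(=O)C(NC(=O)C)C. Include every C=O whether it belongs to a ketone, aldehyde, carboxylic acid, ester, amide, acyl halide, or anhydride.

9

CH(COCH3): ketone, 1 C=O (running total 1).
CH(COOCH3): ester, 1 C=O (running total 2).
CH(NHCOCH3): amide, 1 C=O (running total 3).
CH(NHCOCH3): amide, 1 C=O (running total 4).
CH(OCOCH3): ester, 1 C=O (running total 5).
CH(COOCH3): ester, 1 C=O (running total 6).
CH(OCOCH3): ester, 1 C=O (running total 7).
CO: ketone, 1 C=O (running total 8).
CH(NHCOCH3): amide, 1 C=O (running total 9).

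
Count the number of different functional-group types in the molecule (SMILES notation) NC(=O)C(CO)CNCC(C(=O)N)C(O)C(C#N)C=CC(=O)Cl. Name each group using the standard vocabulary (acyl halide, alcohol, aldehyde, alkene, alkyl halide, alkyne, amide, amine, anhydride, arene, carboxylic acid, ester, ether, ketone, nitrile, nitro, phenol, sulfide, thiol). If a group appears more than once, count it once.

Reading the structure from left to right:
  H2NCO: –C(=O)NH2: carbonyl C bonded to C and to N → amide (the N is not a separate amine).
  CH(CH2OH): pendant –CH2OH on an sp³ backbone C → alcohol.
  CH2NHCH2: C–N–C with sp³ carbons and no adjacent C=O → amine (secondary).
  CH(CONH2): pendant –CONH2: carbonyl C bonded to C and N → amide.
  CH(OH): –OH on an sp³ carbon → alcohol (secondary).
  CH(CN): pendant –C≡N: nitrile.
  CH=CH: C=C double bond → alkene.
  COCl: –C(=O)Cl: carbonyl C bonded to C and to a halogen → acyl halide (not alkyl halide).
Distinct types present: acyl halide, alcohol, alkene, amide, amine, nitrile.

6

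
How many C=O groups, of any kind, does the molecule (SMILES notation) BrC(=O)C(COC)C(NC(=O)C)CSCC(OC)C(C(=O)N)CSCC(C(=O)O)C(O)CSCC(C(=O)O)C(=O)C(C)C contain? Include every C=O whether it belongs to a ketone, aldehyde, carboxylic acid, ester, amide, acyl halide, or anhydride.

BrCO: acyl halide, 1 C=O (running total 1).
CH(NHCOCH3): amide, 1 C=O (running total 2).
CH(CONH2): amide, 1 C=O (running total 3).
CH(COOH): carboxylic acid, 1 C=O (running total 4).
CH(COOH): carboxylic acid, 1 C=O (running total 5).
CO: ketone, 1 C=O (running total 6).

6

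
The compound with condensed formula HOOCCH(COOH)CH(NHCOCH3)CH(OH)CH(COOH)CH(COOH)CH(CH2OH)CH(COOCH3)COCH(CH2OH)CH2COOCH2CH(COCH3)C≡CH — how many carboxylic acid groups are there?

–COOH: carbonyl C bonded to –OH and C → carboxylic acid (the –OH is not a separate alcohol).
pendant –COOH: carbonyl C bonded to C and –OH → carboxylic acid.
pendant –NHC(=O)CH3: N bonded to a carbonyl → amide (not amine).
–OH on an sp³ carbon → alcohol (secondary).
pendant –COOH: carbonyl C bonded to C and –OH → carboxylic acid.
pendant –COOH: carbonyl C bonded to C and –OH → carboxylic acid.
pendant –CH2OH on an sp³ backbone C → alcohol.
pendant –COOCH3: carbonyl C bonded to C and –OCH3 → ester.
–C(=O)– with carbon on both sides → ketone.
pendant –CH2OH on an sp³ backbone C → alcohol.
–C(=O)–O–C with C on the carbonyl side → ester.
pendant –COCH3: carbonyl C bonded to two carbons → ketone.
C≡C triple bond → alkyne.
Carboxylic acid appears at: HOOC, CH(COOH), CH(COOH), CH(COOH) → 4.

4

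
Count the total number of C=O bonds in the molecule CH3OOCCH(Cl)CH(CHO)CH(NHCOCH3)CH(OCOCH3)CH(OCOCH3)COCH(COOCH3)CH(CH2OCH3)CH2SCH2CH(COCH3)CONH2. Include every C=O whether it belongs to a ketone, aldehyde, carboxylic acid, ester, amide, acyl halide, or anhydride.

CH3OOC: ester, 1 C=O (running total 1).
CH(CHO): aldehyde, 1 C=O (running total 2).
CH(NHCOCH3): amide, 1 C=O (running total 3).
CH(OCOCH3): ester, 1 C=O (running total 4).
CH(OCOCH3): ester, 1 C=O (running total 5).
CO: ketone, 1 C=O (running total 6).
CH(COOCH3): ester, 1 C=O (running total 7).
CH(COCH3): ketone, 1 C=O (running total 8).
CONH2: amide, 1 C=O (running total 9).

9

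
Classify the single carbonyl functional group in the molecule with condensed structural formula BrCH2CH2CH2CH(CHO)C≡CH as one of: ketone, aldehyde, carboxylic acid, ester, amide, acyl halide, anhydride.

aldehyde

The carbonyl is in the CH(CHO) segment: pendant –CHO: carbonyl C bonded to C and H → aldehyde.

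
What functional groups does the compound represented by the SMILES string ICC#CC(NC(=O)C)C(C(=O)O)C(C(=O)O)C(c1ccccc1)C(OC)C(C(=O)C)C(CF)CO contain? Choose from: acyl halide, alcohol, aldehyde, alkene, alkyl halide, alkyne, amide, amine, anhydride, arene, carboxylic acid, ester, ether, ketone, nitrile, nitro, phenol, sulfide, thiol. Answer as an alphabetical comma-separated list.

Taking each segment in turn:
  ICH2: halogen on an sp³ carbon → alkyl halide.
  C≡C: C≡C triple bond → alkyne.
  CH(NHCOCH3): pendant –NHC(=O)CH3: N bonded to a carbonyl → amide (not amine).
  CH(COOH): pendant –COOH: carbonyl C bonded to C and –OH → carboxylic acid.
  CH(COOH): pendant –COOH: carbonyl C bonded to C and –OH → carboxylic acid.
  CH(C6H5): pendant –C6H5: benzene ring → arene.
  CH(OCH3): pendant –OCH3: C–O–C with sp³ C, no adjacent C=O → ether.
  CH(COCH3): pendant –COCH3: carbonyl C bonded to two carbons → ketone.
  CH(CH2F): pendant –CH2X: halogen on sp³ carbon → alkyl halide.
  CH2OH: –OH on an sp³ carbon → alcohol.

alcohol, alkyl halide, alkyne, amide, arene, carboxylic acid, ether, ketone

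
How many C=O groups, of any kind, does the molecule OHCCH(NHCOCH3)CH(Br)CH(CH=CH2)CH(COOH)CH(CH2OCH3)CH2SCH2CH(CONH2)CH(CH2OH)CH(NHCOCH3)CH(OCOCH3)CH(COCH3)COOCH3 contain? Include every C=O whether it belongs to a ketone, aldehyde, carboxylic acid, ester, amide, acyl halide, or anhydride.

OHC: aldehyde, 1 C=O (running total 1).
CH(NHCOCH3): amide, 1 C=O (running total 2).
CH(COOH): carboxylic acid, 1 C=O (running total 3).
CH(CONH2): amide, 1 C=O (running total 4).
CH(NHCOCH3): amide, 1 C=O (running total 5).
CH(OCOCH3): ester, 1 C=O (running total 6).
CH(COCH3): ketone, 1 C=O (running total 7).
COOCH3: ester, 1 C=O (running total 8).

8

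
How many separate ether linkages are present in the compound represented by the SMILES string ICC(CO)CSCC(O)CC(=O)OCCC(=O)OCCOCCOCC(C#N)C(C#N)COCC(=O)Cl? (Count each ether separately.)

3

Reading the structure from left to right:
  ICH2: halogen on an sp³ carbon → alkyl halide.
  CH(CH2OH): pendant –CH2OH on an sp³ backbone C → alcohol.
  CH2SCH2: C–S–C linkage → sulfide (thioether).
  CH(OH): –OH on an sp³ carbon → alcohol (secondary).
  CH2COOCH2: –C(=O)–O–C with C on the carbonyl side → ester.
  CH2COOCH2: –C(=O)–O–C with C on the carbonyl side → ester.
  CH2OCH2: C–O–C with sp³ carbons on both sides and no adjacent C=O → ether.
  CH2OCH2: C–O–C with sp³ carbons on both sides and no adjacent C=O → ether.
  CH(CN): pendant –C≡N: nitrile.
  CH(CN): pendant –C≡N: nitrile.
  CH2OCH2: C–O–C with sp³ carbons on both sides and no adjacent C=O → ether.
  COCl: –C(=O)Cl: carbonyl C bonded to C and to a halogen → acyl halide (not alkyl halide).
Ether appears at: CH2OCH2, CH2OCH2, CH2OCH2 → 3.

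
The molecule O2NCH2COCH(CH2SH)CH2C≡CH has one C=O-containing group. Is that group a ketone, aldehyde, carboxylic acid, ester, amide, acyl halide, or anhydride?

The carbonyl is in the CO segment: –C(=O)– with carbon on both sides → ketone.

ketone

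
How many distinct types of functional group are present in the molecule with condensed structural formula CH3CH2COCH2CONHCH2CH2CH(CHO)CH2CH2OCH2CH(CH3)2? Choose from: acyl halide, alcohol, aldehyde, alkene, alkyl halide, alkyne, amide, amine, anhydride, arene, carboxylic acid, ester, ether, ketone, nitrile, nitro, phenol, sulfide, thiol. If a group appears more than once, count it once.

4

–C(=O)– with carbon on both sides → ketone.
–C(=O)–N– linkage → amide (the N is not an amine).
pendant –CHO: carbonyl C bonded to C and H → aldehyde.
C–O–C with sp³ carbons on both sides and no adjacent C=O → ether.
Distinct types present: aldehyde, amide, ether, ketone.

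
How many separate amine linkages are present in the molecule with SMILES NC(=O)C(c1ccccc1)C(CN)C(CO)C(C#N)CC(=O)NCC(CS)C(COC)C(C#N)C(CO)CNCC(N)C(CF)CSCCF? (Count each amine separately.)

3

Working along the chain:
  H2NCO: –C(=O)NH2: carbonyl C bonded to C and to N → amide (the N is not a separate amine).
  CH(C6H5): pendant –C6H5: benzene ring → arene.
  CH(CH2NH2): pendant –CH2NH2: N on sp³ C, no adjacent C=O → amine.
  CH(CH2OH): pendant –CH2OH on an sp³ backbone C → alcohol.
  CH(CN): pendant –C≡N: nitrile.
  CH2CONHCH2: –C(=O)–N– linkage → amide (the N is not an amine).
  CH(CH2SH): pendant –CH2SH → thiol.
  CH(CH2OCH3): pendant –CH2OCH3: C–O–C linkage → ether.
  CH(CN): pendant –C≡N: nitrile.
  CH(CH2OH): pendant –CH2OH on an sp³ backbone C → alcohol.
  CH2NHCH2: C–N–C with sp³ carbons and no adjacent C=O → amine (secondary).
  CH(NH2): –NH2 on an sp³ carbon with no adjacent C=O → amine.
  CH(CH2F): pendant –CH2X: halogen on sp³ carbon → alkyl halide.
  CH2SCH2: C–S–C linkage → sulfide (thioether).
  CH2F: halogen on an sp³ carbon → alkyl halide.
Amine appears at: CH(CH2NH2), CH2NHCH2, CH(NH2) → 3.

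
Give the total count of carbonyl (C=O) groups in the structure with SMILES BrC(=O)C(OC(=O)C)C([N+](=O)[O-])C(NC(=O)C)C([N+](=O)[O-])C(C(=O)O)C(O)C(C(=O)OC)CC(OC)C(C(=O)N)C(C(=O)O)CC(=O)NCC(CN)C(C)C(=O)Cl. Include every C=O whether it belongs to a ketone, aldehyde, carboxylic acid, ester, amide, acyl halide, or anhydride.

BrCO: acyl halide, 1 C=O (running total 1).
CH(OCOCH3): ester, 1 C=O (running total 2).
CH(NHCOCH3): amide, 1 C=O (running total 3).
CH(COOH): carboxylic acid, 1 C=O (running total 4).
CH(COOCH3): ester, 1 C=O (running total 5).
CH(CONH2): amide, 1 C=O (running total 6).
CH(COOH): carboxylic acid, 1 C=O (running total 7).
CH2CONHCH2: amide, 1 C=O (running total 8).
COCl: acyl halide, 1 C=O (running total 9).

9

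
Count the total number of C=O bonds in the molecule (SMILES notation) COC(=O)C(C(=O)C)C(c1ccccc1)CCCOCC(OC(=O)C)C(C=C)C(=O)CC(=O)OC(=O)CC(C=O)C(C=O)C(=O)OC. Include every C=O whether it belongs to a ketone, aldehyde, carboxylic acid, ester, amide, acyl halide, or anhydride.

9

CH3OOC: ester, 1 C=O (running total 1).
CH(COCH3): ketone, 1 C=O (running total 2).
CH(OCOCH3): ester, 1 C=O (running total 3).
CO: ketone, 1 C=O (running total 4).
CH2CO-O-COCH2: anhydride, 2 C=O (running total 6).
CH(CHO): aldehyde, 1 C=O (running total 7).
CH(CHO): aldehyde, 1 C=O (running total 8).
COOCH3: ester, 1 C=O (running total 9).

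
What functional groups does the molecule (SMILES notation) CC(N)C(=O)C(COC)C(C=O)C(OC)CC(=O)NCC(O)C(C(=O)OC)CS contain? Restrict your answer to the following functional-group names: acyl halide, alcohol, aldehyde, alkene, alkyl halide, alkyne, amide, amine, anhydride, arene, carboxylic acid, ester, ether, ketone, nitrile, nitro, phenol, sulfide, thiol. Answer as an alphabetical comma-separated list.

alcohol, aldehyde, amide, amine, ester, ether, ketone, thiol

Taking each segment in turn:
  CH(NH2): –NH2 on an sp³ carbon with no adjacent C=O → amine.
  CO: –C(=O)– with carbon on both sides → ketone.
  CH(CH2OCH3): pendant –CH2OCH3: C–O–C linkage → ether.
  CH(CHO): pendant –CHO: carbonyl C bonded to C and H → aldehyde.
  CH(OCH3): pendant –OCH3: C–O–C with sp³ C, no adjacent C=O → ether.
  CH2CONHCH2: –C(=O)–N– linkage → amide (the N is not an amine).
  CH(OH): –OH on an sp³ carbon → alcohol (secondary).
  CH(COOCH3): pendant –COOCH3: carbonyl C bonded to C and –OCH3 → ester.
  CH2SH: –SH on an sp³ carbon → thiol.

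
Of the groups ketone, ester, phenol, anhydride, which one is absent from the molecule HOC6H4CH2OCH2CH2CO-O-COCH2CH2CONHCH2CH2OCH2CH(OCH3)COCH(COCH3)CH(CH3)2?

anhydride: present (CH2CO-O-COCH2 — two acyl groups sharing one oxygen, –C(=O)–O–C(=O)– → anhydride).
ketone: present (CO — –C(=O)– with carbon on both sides → ketone).
phenol: present (HOC6H4 — –OH attached directly to an aromatic ring → phenol (not alcohol); the ring itself is an arene).
ester: absent. In CH2CO-O-COCH2, the oxygen bridges two acyl groups, which is an anhydride, not an ester.

ester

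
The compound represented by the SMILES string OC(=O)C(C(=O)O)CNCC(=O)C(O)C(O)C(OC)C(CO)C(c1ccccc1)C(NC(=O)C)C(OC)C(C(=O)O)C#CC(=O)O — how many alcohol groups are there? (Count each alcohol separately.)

Taking each segment in turn:
  HOOC: –COOH: carbonyl C bonded to –OH and C → carboxylic acid (the –OH is not a separate alcohol).
  CH(COOH): pendant –COOH: carbonyl C bonded to C and –OH → carboxylic acid.
  CH2NHCH2: C–N–C with sp³ carbons and no adjacent C=O → amine (secondary).
  CO: –C(=O)– with carbon on both sides → ketone.
  CH(OH): –OH on an sp³ carbon → alcohol (secondary).
  CH(OH): –OH on an sp³ carbon → alcohol (secondary).
  CH(OCH3): pendant –OCH3: C–O–C with sp³ C, no adjacent C=O → ether.
  CH(CH2OH): pendant –CH2OH on an sp³ backbone C → alcohol.
  CH(C6H5): pendant –C6H5: benzene ring → arene.
  CH(NHCOCH3): pendant –NHC(=O)CH3: N bonded to a carbonyl → amide (not amine).
  CH(OCH3): pendant –OCH3: C–O–C with sp³ C, no adjacent C=O → ether.
  CH(COOH): pendant –COOH: carbonyl C bonded to C and –OH → carboxylic acid.
  C≡C: C≡C triple bond → alkyne.
  COOH: –COOH: carbonyl C bonded to –OH and C → carboxylic acid (the –OH is not a separate alcohol).
Alcohol appears at: CH(OH), CH(OH), CH(CH2OH) → 3.

3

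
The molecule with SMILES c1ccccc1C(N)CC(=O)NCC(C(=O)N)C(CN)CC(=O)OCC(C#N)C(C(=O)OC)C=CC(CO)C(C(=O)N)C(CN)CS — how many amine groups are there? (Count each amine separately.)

Reading the structure from left to right:
  C6H5: C6H5– phenyl ring → arene.
  CH(NH2): –NH2 on an sp³ carbon with no adjacent C=O → amine.
  CH2CONHCH2: –C(=O)–N– linkage → amide (the N is not an amine).
  CH(CONH2): pendant –CONH2: carbonyl C bonded to C and N → amide.
  CH(CH2NH2): pendant –CH2NH2: N on sp³ C, no adjacent C=O → amine.
  CH2COOCH2: –C(=O)–O–C with C on the carbonyl side → ester.
  CH(CN): pendant –C≡N: nitrile.
  CH(COOCH3): pendant –COOCH3: carbonyl C bonded to C and –OCH3 → ester.
  CH=CH: C=C double bond → alkene.
  CH(CH2OH): pendant –CH2OH on an sp³ backbone C → alcohol.
  CH(CONH2): pendant –CONH2: carbonyl C bonded to C and N → amide.
  CH(CH2NH2): pendant –CH2NH2: N on sp³ C, no adjacent C=O → amine.
  CH2SH: –SH on an sp³ carbon → thiol.
Amine appears at: CH(NH2), CH(CH2NH2), CH(CH2NH2) → 3.

3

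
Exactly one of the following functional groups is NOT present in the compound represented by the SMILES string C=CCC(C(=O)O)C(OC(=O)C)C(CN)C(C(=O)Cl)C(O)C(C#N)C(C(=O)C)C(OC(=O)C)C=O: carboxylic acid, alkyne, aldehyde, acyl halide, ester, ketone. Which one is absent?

acyl halide: present (CH(COCl) — pendant –C(=O)X: carbonyl C bonded to C and halogen → acyl halide).
carboxylic acid: present (CH(COOH) — pendant –COOH: carbonyl C bonded to C and –OH → carboxylic acid).
aldehyde: present (CHO — terminal –CHO: carbonyl C bonded to H and C → aldehyde).
ester: present (CH(OCOCH3) — pendant –OC(=O)CH3: an acyloxy group → ester).
ketone: present (CH(COCH3) — pendant –COCH3: carbonyl C bonded to two carbons → ketone).
alkyne: absent. In CH(CN), the triple bond is C≡N, not C≡C, so it is a nitrile.

alkyne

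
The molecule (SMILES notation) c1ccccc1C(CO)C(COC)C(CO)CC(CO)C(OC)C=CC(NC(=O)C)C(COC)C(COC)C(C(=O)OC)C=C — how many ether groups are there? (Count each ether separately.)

C6H5– phenyl ring → arene.
pendant –CH2OH on an sp³ backbone C → alcohol.
pendant –CH2OCH3: C–O–C linkage → ether.
pendant –CH2OH on an sp³ backbone C → alcohol.
pendant –CH2OH on an sp³ backbone C → alcohol.
pendant –OCH3: C–O–C with sp³ C, no adjacent C=O → ether.
C=C double bond → alkene.
pendant –NHC(=O)CH3: N bonded to a carbonyl → amide (not amine).
pendant –CH2OCH3: C–O–C linkage → ether.
pendant –CH2OCH3: C–O–C linkage → ether.
pendant –COOCH3: carbonyl C bonded to C and –OCH3 → ester.
C=C double bond → alkene.
Ether appears at: CH(CH2OCH3), CH(OCH3), CH(CH2OCH3), CH(CH2OCH3) → 4.

4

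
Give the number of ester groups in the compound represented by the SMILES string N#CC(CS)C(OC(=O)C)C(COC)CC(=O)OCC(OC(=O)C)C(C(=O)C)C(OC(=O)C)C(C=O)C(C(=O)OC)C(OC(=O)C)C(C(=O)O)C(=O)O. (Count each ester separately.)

Taking each segment in turn:
  N≡C: N≡C–: carbon triple-bonded to nitrogen → nitrile.
  CH(CH2SH): pendant –CH2SH → thiol.
  CH(OCOCH3): pendant –OC(=O)CH3: an acyloxy group → ester.
  CH(CH2OCH3): pendant –CH2OCH3: C–O–C linkage → ether.
  CH2COOCH2: –C(=O)–O–C with C on the carbonyl side → ester.
  CH(OCOCH3): pendant –OC(=O)CH3: an acyloxy group → ester.
  CH(COCH3): pendant –COCH3: carbonyl C bonded to two carbons → ketone.
  CH(OCOCH3): pendant –OC(=O)CH3: an acyloxy group → ester.
  CH(CHO): pendant –CHO: carbonyl C bonded to C and H → aldehyde.
  CH(COOCH3): pendant –COOCH3: carbonyl C bonded to C and –OCH3 → ester.
  CH(OCOCH3): pendant –OC(=O)CH3: an acyloxy group → ester.
  CH(COOH): pendant –COOH: carbonyl C bonded to C and –OH → carboxylic acid.
  COOH: –COOH: carbonyl C bonded to –OH and C → carboxylic acid (the –OH is not a separate alcohol).
Ester appears at: CH(OCOCH3), CH2COOCH2, CH(OCOCH3), CH(OCOCH3), CH(COOCH3), CH(OCOCH3) → 6.

6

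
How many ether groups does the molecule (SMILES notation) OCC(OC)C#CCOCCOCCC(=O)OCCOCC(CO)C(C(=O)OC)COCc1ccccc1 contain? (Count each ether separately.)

5

HO– on an sp³ carbon → alcohol.
pendant –OCH3: C–O–C with sp³ C, no adjacent C=O → ether.
C≡C triple bond → alkyne.
C–O–C with sp³ carbons on both sides and no adjacent C=O → ether.
C–O–C with sp³ carbons on both sides and no adjacent C=O → ether.
–C(=O)–O–C with C on the carbonyl side → ester.
C–O–C with sp³ carbons on both sides and no adjacent C=O → ether.
pendant –CH2OH on an sp³ backbone C → alcohol.
pendant –COOCH3: carbonyl C bonded to C and –OCH3 → ester.
C–O–C with sp³ carbons on both sides and no adjacent C=O → ether.
–C6H5 phenyl ring → arene.
Ether appears at: CH(OCH3), CH2OCH2, CH2OCH2, CH2OCH2, CH2OCH2 → 5.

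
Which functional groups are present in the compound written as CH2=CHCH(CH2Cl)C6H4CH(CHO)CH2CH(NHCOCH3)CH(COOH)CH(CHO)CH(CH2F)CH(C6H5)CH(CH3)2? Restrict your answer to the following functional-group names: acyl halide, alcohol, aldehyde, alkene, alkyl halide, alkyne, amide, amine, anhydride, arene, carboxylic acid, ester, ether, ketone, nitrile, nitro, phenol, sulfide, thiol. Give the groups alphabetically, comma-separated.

aldehyde, alkene, alkyl halide, amide, arene, carboxylic acid

Working along the chain:
  CH2=CH: C=C double bond → alkene.
  CH(CH2Cl): pendant –CH2X: halogen on sp³ carbon → alkyl halide.
  C6H4: para-disubstituted benzene ring → arene.
  CH(CHO): pendant –CHO: carbonyl C bonded to C and H → aldehyde.
  CH(NHCOCH3): pendant –NHC(=O)CH3: N bonded to a carbonyl → amide (not amine).
  CH(COOH): pendant –COOH: carbonyl C bonded to C and –OH → carboxylic acid.
  CH(CHO): pendant –CHO: carbonyl C bonded to C and H → aldehyde.
  CH(CH2F): pendant –CH2X: halogen on sp³ carbon → alkyl halide.
  CH(C6H5): pendant –C6H5: benzene ring → arene.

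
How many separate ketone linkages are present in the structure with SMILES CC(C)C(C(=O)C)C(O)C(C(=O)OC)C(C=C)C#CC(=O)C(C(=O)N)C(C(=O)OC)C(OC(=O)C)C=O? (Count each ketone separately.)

Taking each segment in turn:
  CH(COCH3): pendant –COCH3: carbonyl C bonded to two carbons → ketone.
  CH(OH): –OH on an sp³ carbon → alcohol (secondary).
  CH(COOCH3): pendant –COOCH3: carbonyl C bonded to C and –OCH3 → ester.
  CH(CH=CH2): pendant –CH=CH2: C=C double bond → alkene.
  C≡C: C≡C triple bond → alkyne.
  CO: –C(=O)– with carbon on both sides → ketone.
  CH(CONH2): pendant –CONH2: carbonyl C bonded to C and N → amide.
  CH(COOCH3): pendant –COOCH3: carbonyl C bonded to C and –OCH3 → ester.
  CH(OCOCH3): pendant –OC(=O)CH3: an acyloxy group → ester.
  CHO: terminal –CHO: carbonyl C bonded to H and C → aldehyde.
Ketone appears at: CH(COCH3), CO → 2.

2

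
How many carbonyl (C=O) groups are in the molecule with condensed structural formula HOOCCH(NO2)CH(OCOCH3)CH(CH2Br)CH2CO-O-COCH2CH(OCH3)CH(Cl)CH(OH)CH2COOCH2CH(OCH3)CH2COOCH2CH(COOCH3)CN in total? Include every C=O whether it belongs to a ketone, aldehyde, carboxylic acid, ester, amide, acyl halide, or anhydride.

7

HOOC: carboxylic acid, 1 C=O (running total 1).
CH(OCOCH3): ester, 1 C=O (running total 2).
CH2CO-O-COCH2: anhydride, 2 C=O (running total 4).
CH2COOCH2: ester, 1 C=O (running total 5).
CH2COOCH2: ester, 1 C=O (running total 6).
CH(COOCH3): ester, 1 C=O (running total 7).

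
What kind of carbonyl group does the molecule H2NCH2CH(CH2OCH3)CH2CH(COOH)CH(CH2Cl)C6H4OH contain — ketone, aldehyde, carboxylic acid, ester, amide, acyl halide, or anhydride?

The carbonyl is in the CH(COOH) segment: pendant –COOH: carbonyl C bonded to C and –OH → carboxylic acid.

carboxylic acid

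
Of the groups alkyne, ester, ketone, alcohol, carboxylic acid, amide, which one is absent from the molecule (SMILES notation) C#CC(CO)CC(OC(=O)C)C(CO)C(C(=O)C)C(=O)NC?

carboxylic acid

alcohol: present (CH(CH2OH) — pendant –CH2OH on an sp³ backbone C → alcohol).
ketone: present (CH(COCH3) — pendant –COCH3: carbonyl C bonded to two carbons → ketone).
alkyne: present (HC≡C — C≡C triple bond → alkyne).
amide: present (CONHCH3 — –C(=O)NHCH3: carbonyl C bonded to C and to N → amide (the N is not an amine)).
ester: present (CH(OCOCH3) — pendant –OC(=O)CH3: an acyloxy group → ester).
carboxylic acid: absent. In CH(OCOCH3), the acyl oxygen is bonded to carbon (–O–C), not to H, so this is an ester. In CONHCH3, the carbonyl is bonded to nitrogen, not to –OH; that is an amide.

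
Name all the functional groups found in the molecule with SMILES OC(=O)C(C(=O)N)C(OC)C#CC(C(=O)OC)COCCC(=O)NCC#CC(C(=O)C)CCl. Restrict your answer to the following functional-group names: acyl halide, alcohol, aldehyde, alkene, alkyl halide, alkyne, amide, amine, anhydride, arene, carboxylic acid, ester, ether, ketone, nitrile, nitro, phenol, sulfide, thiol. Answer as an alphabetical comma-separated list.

–COOH: carbonyl C bonded to –OH and C → carboxylic acid (the –OH is not a separate alcohol).
pendant –CONH2: carbonyl C bonded to C and N → amide.
pendant –OCH3: C–O–C with sp³ C, no adjacent C=O → ether.
C≡C triple bond → alkyne.
pendant –COOCH3: carbonyl C bonded to C and –OCH3 → ester.
C–O–C with sp³ carbons on both sides and no adjacent C=O → ether.
–C(=O)–N– linkage → amide (the N is not an amine).
C≡C triple bond → alkyne.
pendant –COCH3: carbonyl C bonded to two carbons → ketone.
halogen on an sp³ carbon → alkyl halide.

alkyl halide, alkyne, amide, carboxylic acid, ester, ether, ketone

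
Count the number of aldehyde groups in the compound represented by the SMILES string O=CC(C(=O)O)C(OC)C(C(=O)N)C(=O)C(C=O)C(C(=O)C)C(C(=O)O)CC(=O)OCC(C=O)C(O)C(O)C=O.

terminal –CHO: carbonyl C bonded to H and C → aldehyde.
pendant –COOH: carbonyl C bonded to C and –OH → carboxylic acid.
pendant –OCH3: C–O–C with sp³ C, no adjacent C=O → ether.
pendant –CONH2: carbonyl C bonded to C and N → amide.
–C(=O)– with carbon on both sides → ketone.
pendant –CHO: carbonyl C bonded to C and H → aldehyde.
pendant –COCH3: carbonyl C bonded to two carbons → ketone.
pendant –COOH: carbonyl C bonded to C and –OH → carboxylic acid.
–C(=O)–O–C with C on the carbonyl side → ester.
pendant –CHO: carbonyl C bonded to C and H → aldehyde.
–OH on an sp³ carbon → alcohol (secondary).
–OH on an sp³ carbon → alcohol (secondary).
terminal –CHO: carbonyl C bonded to H and C → aldehyde.
Aldehyde appears at: OHC, CH(CHO), CH(CHO), CHO → 4.

4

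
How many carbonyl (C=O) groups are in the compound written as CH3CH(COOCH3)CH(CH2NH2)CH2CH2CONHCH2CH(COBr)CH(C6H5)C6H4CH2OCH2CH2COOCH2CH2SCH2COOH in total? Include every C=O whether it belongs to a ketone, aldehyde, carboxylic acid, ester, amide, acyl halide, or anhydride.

CH(COOCH3): ester, 1 C=O (running total 1).
CH2CONHCH2: amide, 1 C=O (running total 2).
CH(COBr): acyl halide, 1 C=O (running total 3).
CH2COOCH2: ester, 1 C=O (running total 4).
COOH: carboxylic acid, 1 C=O (running total 5).

5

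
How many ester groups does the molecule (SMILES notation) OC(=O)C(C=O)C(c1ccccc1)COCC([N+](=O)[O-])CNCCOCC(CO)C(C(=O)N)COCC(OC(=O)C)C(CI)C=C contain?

1

Taking each segment in turn:
  HOOC: –COOH: carbonyl C bonded to –OH and C → carboxylic acid (the –OH is not a separate alcohol).
  CH(CHO): pendant –CHO: carbonyl C bonded to C and H → aldehyde.
  CH(C6H5): pendant –C6H5: benzene ring → arene.
  CH2OCH2: C–O–C with sp³ carbons on both sides and no adjacent C=O → ether.
  CH(NO2): –NO2 on an sp³ carbon → nitro (the N=O is not a carbonyl).
  CH2NHCH2: C–N–C with sp³ carbons and no adjacent C=O → amine (secondary).
  CH2OCH2: C–O–C with sp³ carbons on both sides and no adjacent C=O → ether.
  CH(CH2OH): pendant –CH2OH on an sp³ backbone C → alcohol.
  CH(CONH2): pendant –CONH2: carbonyl C bonded to C and N → amide.
  CH2OCH2: C–O–C with sp³ carbons on both sides and no adjacent C=O → ether.
  CH(OCOCH3): pendant –OC(=O)CH3: an acyloxy group → ester.
  CH(CH2I): pendant –CH2X: halogen on sp³ carbon → alkyl halide.
  CH=CH2: C=C double bond → alkene.
Ester appears at: CH(OCOCH3) → 1.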